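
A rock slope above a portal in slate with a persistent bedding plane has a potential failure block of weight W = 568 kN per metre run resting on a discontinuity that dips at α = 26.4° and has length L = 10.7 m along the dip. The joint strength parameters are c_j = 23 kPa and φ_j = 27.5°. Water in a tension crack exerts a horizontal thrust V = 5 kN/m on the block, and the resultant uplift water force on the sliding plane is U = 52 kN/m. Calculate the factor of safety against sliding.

FS = 1.88

Resolving the block weight along and normal to the plane and applying the Mohr–Coulomb strength on the joint:
N' = W cosα − U − V sinα = 568·cos26.4° − 52 − 5·sin26.4° = 454.5 kN/m
Driving force T = W sinα + V cosα = 568·sin26.4° + 5·cos26.4° = 257.0 kN/m
Resisting force R = c_j·L + N'·tanφ_j = 23·10.7 + 454.5·tan27.5° = 246.1 + 236.6 = 482.7 kN/m
FS = R / T = 482.7 / 257.0 = 1.878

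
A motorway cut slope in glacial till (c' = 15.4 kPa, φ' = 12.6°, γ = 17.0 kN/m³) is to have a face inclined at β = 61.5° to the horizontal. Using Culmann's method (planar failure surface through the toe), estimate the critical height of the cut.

H_c = 9.07 m

Culmann's analysis gives the critical failure plane at α_cr = (β + φ')/2 = (61.5 + 12.6)/2 = 37.0°, and the critical height
H_c = (4c'/γ) · sinβ cosφ' / [1 − cos(β − φ')]
    = (4·15.4/17.0) · sin61.5°·cos12.6° / [1 − cos(48.9°)]
    = 3.624 · 0.8788·0.9759 / [1 − 0.6574]
    = 3.624 · 0.8577 / 0.3426
    = 9.07 m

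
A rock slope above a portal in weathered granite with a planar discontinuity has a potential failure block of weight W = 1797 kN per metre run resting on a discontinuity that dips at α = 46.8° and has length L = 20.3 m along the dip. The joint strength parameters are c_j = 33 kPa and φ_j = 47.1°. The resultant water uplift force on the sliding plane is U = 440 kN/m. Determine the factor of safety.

Resolving the block weight along and normal to the plane and applying the Mohr–Coulomb strength on the joint:
N' = W cosα − U = 1797·cos46.8° − 440 = 790.1 kN/m
Driving force T = W sinα = 1797·sin46.8° = 1310.0 kN/m
Resisting force R = c_j·L + N'·tanφ_j = 33·20.3 + 790.1·tan47.1° = 669.9 + 850.3 = 1520.2 kN/m
FS = R / T = 1520.2 / 1310.0 = 1.160

FS = 1.16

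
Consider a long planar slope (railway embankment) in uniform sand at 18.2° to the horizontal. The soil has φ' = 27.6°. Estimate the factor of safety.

For a dry cohesionless infinite slope the factor of safety is FS = tanφ' / tanβ.
FS = tan27.6° / tan18.2° = 0.5228 / 0.3288 = 1.590

FS = 1.59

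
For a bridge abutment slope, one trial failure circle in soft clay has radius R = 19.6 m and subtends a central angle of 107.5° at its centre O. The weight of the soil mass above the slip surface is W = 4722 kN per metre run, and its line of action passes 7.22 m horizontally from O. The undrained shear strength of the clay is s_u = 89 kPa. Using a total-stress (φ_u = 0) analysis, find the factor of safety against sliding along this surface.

Taking moments about the centre O, the resisting moment is provided by the undrained shear strength acting along the arc:
Arc length L_a = R·θ = 19.6·(107.5°·π/180) = 19.6·1.8762 = 36.77 m
M_R = s_u·L_a·R = 89·36.77·19.6 = 64148.7 kN·m/m
M_D = W·d = 4722·7.22 = 34092.8 kN·m/m
FS = M_R / M_D = 64148.7 / 34092.8 = 1.882

FS = 1.88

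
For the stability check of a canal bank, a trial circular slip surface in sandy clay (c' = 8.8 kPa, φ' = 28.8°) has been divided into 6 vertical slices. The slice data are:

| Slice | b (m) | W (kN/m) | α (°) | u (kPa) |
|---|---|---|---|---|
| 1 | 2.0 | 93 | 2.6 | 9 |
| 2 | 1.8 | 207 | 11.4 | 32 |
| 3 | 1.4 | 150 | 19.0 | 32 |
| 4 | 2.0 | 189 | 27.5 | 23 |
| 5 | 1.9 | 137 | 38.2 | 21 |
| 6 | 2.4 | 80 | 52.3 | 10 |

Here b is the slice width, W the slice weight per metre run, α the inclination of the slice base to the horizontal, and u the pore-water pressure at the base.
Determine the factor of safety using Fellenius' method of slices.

Ordinary method of slices: FS = Σ[c'·Δl_i + (W_i cosα_i − u_i·Δl_i)·tanφ'] / Σ W_i sinα_i, with Δl_i = b_i / cosα_i.
Slice 1: Δl = 2.0/cos2.6° = 2.002 m; N'_1 = 93·cos2.6° − 9·2.002 = 74.9; c'Δl = 17.62; W sinα = 4.2
Slice 2: Δl = 1.8/cos11.4° = 1.836 m; N'_2 = 207·cos11.4° − 32·1.836 = 144.2; c'Δl = 16.16; W sinα = 40.9
Slice 3: Δl = 1.4/cos19.0° = 1.481 m; N'_3 = 150·cos19.0° − 32·1.481 = 94.4; c'Δl = 13.03; W sinα = 48.8
Slice 4: Δl = 2.0/cos27.5° = 2.255 m; N'_4 = 189·cos27.5° − 23·2.255 = 115.8; c'Δl = 19.84; W sinα = 87.3
Slice 5: Δl = 1.9/cos38.2° = 2.418 m; N'_5 = 137·cos38.2° − 21·2.418 = 56.9; c'Δl = 21.28; W sinα = 84.7
Slice 6: Δl = 2.4/cos52.3° = 3.925 m; N'_6 = 80·cos52.3° − 10·3.925 = 9.7; c'Δl = 34.54; W sinα = 63.3
Σc'Δl = 122.5 kN/m; ΣN' = 495.8 kN/m; ΣW sinα = 329.3 kN/m
Resisting = 122.5 + 495.8·tan28.8° = 122.5 + 272.6 = 395.1 kN/m
FS = 395.1 / 329.3 = 1.200

FS = 1.20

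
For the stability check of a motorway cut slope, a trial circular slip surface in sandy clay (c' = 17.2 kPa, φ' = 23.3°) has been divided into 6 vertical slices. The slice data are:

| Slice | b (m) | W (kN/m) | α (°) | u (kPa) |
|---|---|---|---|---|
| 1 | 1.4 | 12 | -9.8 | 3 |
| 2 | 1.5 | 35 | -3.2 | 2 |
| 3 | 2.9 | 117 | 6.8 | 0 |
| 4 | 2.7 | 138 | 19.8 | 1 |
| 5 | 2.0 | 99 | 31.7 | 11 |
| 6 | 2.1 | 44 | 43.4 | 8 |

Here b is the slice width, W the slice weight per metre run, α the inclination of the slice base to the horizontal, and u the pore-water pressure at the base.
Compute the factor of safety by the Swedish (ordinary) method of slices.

Ordinary method of slices: FS = Σ[c'·Δl_i + (W_i cosα_i − u_i·Δl_i)·tanφ'] / Σ W_i sinα_i, with Δl_i = b_i / cosα_i.
Slice 1: Δl = 1.4/cos(-9.8°) = 1.421 m; N'_1 = 12·cos(-9.8°) − 3·1.421 = 7.6; c'Δl = 24.44; W sinα = -2.0
Slice 2: Δl = 1.5/cos(-3.2°) = 1.502 m; N'_2 = 35·cos(-3.2°) − 2·1.502 = 31.9; c'Δl = 25.84; W sinα = -2.0
Slice 3: Δl = 2.9/cos6.8° = 2.921 m; N'_3 = 117·cos6.8° − 0·2.921 = 116.2; c'Δl = 50.23; W sinα = 13.9
Slice 4: Δl = 2.7/cos19.8° = 2.870 m; N'_4 = 138·cos19.8° − 1·2.870 = 127.0; c'Δl = 49.36; W sinα = 46.7
Slice 5: Δl = 2.0/cos31.7° = 2.351 m; N'_5 = 99·cos31.7° − 11·2.351 = 58.4; c'Δl = 40.43; W sinα = 52.0
Slice 6: Δl = 2.1/cos43.4° = 2.890 m; N'_6 = 44·cos43.4° − 8·2.890 = 8.8; c'Δl = 49.71; W sinα = 30.2
Σc'Δl = 240.0 kN/m; ΣN' = 349.9 kN/m; ΣW sinα = 138.9 kN/m
Resisting = 240.0 + 349.9·tan23.3° = 240.0 + 150.7 = 390.7 kN/m
FS = 390.7 / 138.9 = 2.814

FS = 2.81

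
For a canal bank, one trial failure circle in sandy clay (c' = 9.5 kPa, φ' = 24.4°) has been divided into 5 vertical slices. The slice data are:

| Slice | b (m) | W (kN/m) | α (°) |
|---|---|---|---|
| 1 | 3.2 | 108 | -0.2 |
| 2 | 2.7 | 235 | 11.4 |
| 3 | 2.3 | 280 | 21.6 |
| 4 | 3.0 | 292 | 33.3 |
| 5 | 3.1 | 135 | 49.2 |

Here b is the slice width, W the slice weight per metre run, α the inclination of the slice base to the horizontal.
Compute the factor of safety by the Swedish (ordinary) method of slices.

FS = 1.41

Ordinary method of slices: FS = Σ[c'·Δl_i + (W_i cosα_i)·tanφ'] / Σ W_i sinα_i, with Δl_i = b_i / cosα_i.
Slice 1: Δl = 3.2/cos(-0.2°) = 3.200 m; N'_1 = 108·cos(-0.2°) = 108.0; c'Δl = 30.40; W sinα = -0.4
Slice 2: Δl = 2.7/cos11.4° = 2.754 m; N'_2 = 235·cos11.4° = 230.4; c'Δl = 26.17; W sinα = 46.4
Slice 3: Δl = 2.3/cos21.6° = 2.474 m; N'_3 = 280·cos21.6° = 260.3; c'Δl = 23.50; W sinα = 103.1
Slice 4: Δl = 3.0/cos33.3° = 3.589 m; N'_4 = 292·cos33.3° = 244.1; c'Δl = 34.10; W sinα = 160.3
Slice 5: Δl = 3.1/cos49.2° = 4.744 m; N'_5 = 135·cos49.2° = 88.2; c'Δl = 45.07; W sinα = 102.2
Σc'Δl = 159.2 kN/m; ΣN' = 931.0 kN/m; ΣW sinα = 411.7 kN/m
Resisting = 159.2 + 931.0·tan24.4° = 159.2 + 422.3 = 581.5 kN/m
FS = 581.5 / 411.7 = 1.413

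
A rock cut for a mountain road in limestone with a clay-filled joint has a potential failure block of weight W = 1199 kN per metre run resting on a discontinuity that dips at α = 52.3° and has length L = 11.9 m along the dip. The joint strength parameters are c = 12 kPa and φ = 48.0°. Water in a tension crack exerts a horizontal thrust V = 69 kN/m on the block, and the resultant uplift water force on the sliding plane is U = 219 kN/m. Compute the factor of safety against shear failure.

Resolving the block weight along and normal to the plane and applying the Mohr–Coulomb strength on the joint:
N' = W cosα − U − V sinα = 1199·cos52.3° − 219 − 69·sin52.3° = 459.6 kN/m
Driving force T = W sinα + V cosα = 1199·sin52.3° + 69·cos52.3° = 990.9 kN/m
Resisting force R = c·L + N'·tanφ = 12·11.9 + 459.6·tan48.0° = 142.8 + 510.5 = 653.3 kN/m
FS = R / T = 653.3 / 990.9 = 0.659

FS = 0.66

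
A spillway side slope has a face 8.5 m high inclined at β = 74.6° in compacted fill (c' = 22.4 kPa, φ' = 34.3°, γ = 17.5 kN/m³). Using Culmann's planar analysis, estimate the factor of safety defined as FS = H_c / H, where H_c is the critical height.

FS = 2.02

H_c = (4c'/γ) · sinβ cosφ' / [1 − cos(β − φ')]
    = (4·22.4/17.5) · sin74.6°·cos34.3° / [1 − cos40.3°]
    = 5.120 · 0.7964 / 0.2373 = 17.18 m
FS = H_c / H = 17.18 / 8.5 = 2.021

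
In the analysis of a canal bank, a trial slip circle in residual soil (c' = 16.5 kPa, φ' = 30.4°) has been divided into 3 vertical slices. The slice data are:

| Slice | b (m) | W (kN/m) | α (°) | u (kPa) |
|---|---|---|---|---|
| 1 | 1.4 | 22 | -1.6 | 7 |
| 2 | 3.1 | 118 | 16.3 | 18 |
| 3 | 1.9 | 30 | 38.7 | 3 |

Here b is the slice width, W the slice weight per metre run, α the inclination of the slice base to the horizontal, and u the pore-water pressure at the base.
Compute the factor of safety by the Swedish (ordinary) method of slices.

FS = 3.23

Ordinary method of slices: FS = Σ[c'·Δl_i + (W_i cosα_i − u_i·Δl_i)·tanφ'] / Σ W_i sinα_i, with Δl_i = b_i / cosα_i.
Slice 1: Δl = 1.4/cos(-1.6°) = 1.401 m; N'_1 = 22·cos(-1.6°) − 7·1.401 = 12.2; c'Δl = 23.11; W sinα = -0.6
Slice 2: Δl = 3.1/cos16.3° = 3.230 m; N'_2 = 118·cos16.3° − 18·3.230 = 55.1; c'Δl = 53.29; W sinα = 33.1
Slice 3: Δl = 1.9/cos38.7° = 2.435 m; N'_3 = 30·cos38.7° − 3·2.435 = 16.1; c'Δl = 40.17; W sinα = 18.8
Σc'Δl = 116.6 kN/m; ΣN' = 83.4 kN/m; ΣW sinα = 51.3 kN/m
Resisting = 116.6 + 83.4·tan30.4° = 116.6 + 48.9 = 165.5 kN/m
FS = 165.5 / 51.3 = 3.229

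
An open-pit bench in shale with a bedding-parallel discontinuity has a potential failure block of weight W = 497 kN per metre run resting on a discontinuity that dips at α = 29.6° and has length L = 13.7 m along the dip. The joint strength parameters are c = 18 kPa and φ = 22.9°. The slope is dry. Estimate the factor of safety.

FS = 1.75

Resolving the block weight along and normal to the plane and applying the Mohr–Coulomb strength on the joint:
N' = W cosα = 497·cos29.6° = 432.1 kN/m
Driving force T = W sinα = 497·sin29.6° = 245.5 kN/m
Resisting force R = c·L + N'·tanφ = 18·13.7 + 432.1·tan22.9° = 246.6 + 182.5 = 429.1 kN/m
FS = R / T = 429.1 / 245.5 = 1.748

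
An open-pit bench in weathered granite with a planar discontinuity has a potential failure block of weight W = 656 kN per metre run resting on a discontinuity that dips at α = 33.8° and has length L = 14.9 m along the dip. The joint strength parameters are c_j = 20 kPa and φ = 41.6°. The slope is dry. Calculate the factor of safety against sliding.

FS = 2.14

Resolving the block weight along and normal to the plane and applying the Mohr–Coulomb strength on the joint:
N' = W cosα = 656·cos33.8° = 545.1 kN/m
Driving force T = W sinα = 656·sin33.8° = 364.9 kN/m
Resisting force R = c_j·L + N'·tanφ = 20·14.9 + 545.1·tan41.6° = 298.0 + 484.0 = 782.0 kN/m
FS = R / T = 782.0 / 364.9 = 2.143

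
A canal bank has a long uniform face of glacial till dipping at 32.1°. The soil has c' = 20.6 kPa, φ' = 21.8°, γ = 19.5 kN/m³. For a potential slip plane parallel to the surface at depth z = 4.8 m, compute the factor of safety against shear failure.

For an infinite slope with a slip plane parallel to the surface (no pore pressure): FS = [c' + γz cos²β tanφ'] / [γz sinβ cosβ].
γz = 19.5·4.8 = 93.60 kN/m²
Numerator = 20.6 + 93.60·cos²32.1°·tan21.8° = 20.6 + 93.60·0.7176·0.4000 = 47.466 kPa
Denominator = 93.60·sin32.1°·cos32.1° = 93.60·0.5314·0.8471 = 42.135 kPa
FS = 47.466 / 42.135 = 1.127

FS = 1.13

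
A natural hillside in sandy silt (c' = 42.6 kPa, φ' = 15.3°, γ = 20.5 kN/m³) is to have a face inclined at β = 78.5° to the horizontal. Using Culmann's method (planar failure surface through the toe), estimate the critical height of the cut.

Culmann's analysis gives the critical failure plane at α_cr = (β + φ')/2 = (78.5 + 15.3)/2 = 46.9°, and the critical height
H_c = (4c'/γ) · sinβ cosφ' / [1 − cos(β − φ')]
    = (4·42.6/20.5) · sin78.5°·cos15.3° / [1 − cos(63.2°)]
    = 8.312 · 0.9799·0.9646 / [1 − 0.4509]
    = 8.312 · 0.9452 / 0.5491
    = 14.31 m

H_c = 14.31 m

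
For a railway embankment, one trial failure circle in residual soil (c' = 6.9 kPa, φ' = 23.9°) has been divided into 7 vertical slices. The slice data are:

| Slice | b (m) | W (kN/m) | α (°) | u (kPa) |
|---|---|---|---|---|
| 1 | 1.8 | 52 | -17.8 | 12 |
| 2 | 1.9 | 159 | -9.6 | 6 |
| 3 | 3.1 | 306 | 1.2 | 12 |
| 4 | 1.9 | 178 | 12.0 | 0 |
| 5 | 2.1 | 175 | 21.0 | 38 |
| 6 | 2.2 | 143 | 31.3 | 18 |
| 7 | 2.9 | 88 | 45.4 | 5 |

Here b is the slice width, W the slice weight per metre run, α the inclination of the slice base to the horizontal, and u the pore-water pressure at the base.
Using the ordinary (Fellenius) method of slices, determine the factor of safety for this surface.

Ordinary method of slices: FS = Σ[c'·Δl_i + (W_i cosα_i − u_i·Δl_i)·tanφ'] / Σ W_i sinα_i, with Δl_i = b_i / cosα_i.
Slice 1: Δl = 1.8/cos(-17.8°) = 1.890 m; N'_1 = 52·cos(-17.8°) − 12·1.890 = 26.8; c'Δl = 13.04; W sinα = -15.9
Slice 2: Δl = 1.9/cos(-9.6°) = 1.927 m; N'_2 = 159·cos(-9.6°) − 6·1.927 = 145.2; c'Δl = 13.30; W sinα = -26.5
Slice 3: Δl = 3.1/cos1.2° = 3.101 m; N'_3 = 306·cos1.2° − 12·3.101 = 268.7; c'Δl = 21.39; W sinα = 6.4
Slice 4: Δl = 1.9/cos12.0° = 1.942 m; N'_4 = 178·cos12.0° − 0·1.942 = 174.1; c'Δl = 13.40; W sinα = 37.0
Slice 5: Δl = 2.1/cos21.0° = 2.249 m; N'_5 = 175·cos21.0° − 38·2.249 = 77.9; c'Δl = 15.52; W sinα = 62.7
Slice 6: Δl = 2.2/cos31.3° = 2.575 m; N'_6 = 143·cos31.3° − 18·2.575 = 75.8; c'Δl = 17.77; W sinα = 74.3
Slice 7: Δl = 2.9/cos45.4° = 4.130 m; N'_7 = 88·cos45.4° − 5·4.130 = 41.1; c'Δl = 28.50; W sinα = 62.7
Σc'Δl = 122.9 kN/m; ΣN' = 809.8 kN/m; ΣW sinα = 200.7 kN/m
Resisting = 122.9 + 809.8·tan23.9° = 122.9 + 358.8 = 481.8 kN/m
FS = 481.8 / 200.7 = 2.401

FS = 2.40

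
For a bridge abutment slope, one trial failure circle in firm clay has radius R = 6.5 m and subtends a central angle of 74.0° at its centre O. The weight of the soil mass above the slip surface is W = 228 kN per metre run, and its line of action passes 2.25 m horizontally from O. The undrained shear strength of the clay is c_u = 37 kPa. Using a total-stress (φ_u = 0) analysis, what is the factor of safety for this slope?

FS = 3.94

Taking moments about the centre O, the resisting moment is provided by the undrained shear strength acting along the arc:
Arc length L_a = R·θ = 6.5·(74.0°·π/180) = 6.5·1.2915 = 8.40 m
M_R = c_u·L_a·R = 37·8.40·6.5 = 2019.0 kN·m/m
M_D = W·d = 228·2.25 = 513.0 kN·m/m
FS = M_R / M_D = 2019.0 / 513.0 = 3.936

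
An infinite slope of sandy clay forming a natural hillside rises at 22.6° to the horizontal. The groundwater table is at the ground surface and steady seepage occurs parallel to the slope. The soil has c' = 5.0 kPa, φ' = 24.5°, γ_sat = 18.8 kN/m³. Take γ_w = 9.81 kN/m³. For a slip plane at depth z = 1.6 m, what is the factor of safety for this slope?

FS = 0.99

With seepage parallel to the slope and the water table at the surface, the effective normal stress on the slip plane uses the buoyant unit weight γ' = γ_sat − γ_w while the driving shear stress uses γ_sat:
FS = [c' + γ' z cos²β tanφ'] / [γ_sat z sinβ cosβ]
γ' = 18.8 − 9.81 = 8.99 kN/m³
Numerator = 5.0 + 8.99·1.6·cos²22.6°·tan24.5° = 5.0 + 8.99·1.6·0.8523·0.4557 = 10.587 kPa
Denominator = 18.8·1.6·sin22.6°·cos22.6° = 18.8·1.6·0.3843·0.9232 = 10.672 kPa
FS = 10.587 / 10.672 = 0.992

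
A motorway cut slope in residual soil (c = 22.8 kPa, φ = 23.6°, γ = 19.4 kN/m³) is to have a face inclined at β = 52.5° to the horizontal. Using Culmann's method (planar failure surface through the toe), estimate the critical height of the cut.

H_c = 27.44 m

Culmann's analysis gives the critical failure plane at α_cr = (β + φ)/2 = (52.5 + 23.6)/2 = 38.0°, and the critical height
H_c = (4c/γ) · sinβ cosφ / [1 − cos(β − φ)]
    = (4·22.8/19.4) · sin52.5°·cos23.6° / [1 − cos(28.9°)]
    = 4.701 · 0.7934·0.9164 / [1 − 0.8755]
    = 4.701 · 0.7270 / 0.1245
    = 27.44 m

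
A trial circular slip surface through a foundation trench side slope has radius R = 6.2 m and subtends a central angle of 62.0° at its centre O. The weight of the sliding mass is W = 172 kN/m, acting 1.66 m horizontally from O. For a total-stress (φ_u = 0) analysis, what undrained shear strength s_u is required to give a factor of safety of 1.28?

s_u = 8.8 kPa

FS = s_u·L_a·R / (W·d), so s_u = FS·W·d / (L_a·R).
Arc length L_a = R·θ = 6.2·(62.0°·π/180) = 6.2·1.0821 = 6.71 m
s_u = 1.28·172·1.66 / (6.71·6.2) = 365.5 / 41.60 = 8.79 kPa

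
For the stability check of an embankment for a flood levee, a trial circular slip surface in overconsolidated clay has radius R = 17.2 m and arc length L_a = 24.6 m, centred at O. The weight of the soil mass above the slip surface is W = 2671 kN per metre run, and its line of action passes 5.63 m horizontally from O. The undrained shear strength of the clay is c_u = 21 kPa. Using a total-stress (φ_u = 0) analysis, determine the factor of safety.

FS = 0.59

Taking moments about the centre O, the resisting moment is provided by the undrained shear strength acting along the arc:
M_R = c_u·L_a·R = 21·24.60·17.2 = 8885.5 kN·m/m
M_D = W·d = 2671·5.63 = 15037.7 kN·m/m
FS = M_R / M_D = 8885.5 / 15037.7 = 0.591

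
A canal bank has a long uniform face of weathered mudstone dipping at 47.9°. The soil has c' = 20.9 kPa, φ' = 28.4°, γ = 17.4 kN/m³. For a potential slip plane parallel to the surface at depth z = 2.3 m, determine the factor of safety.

FS = 1.54

For an infinite slope with a slip plane parallel to the surface (no pore pressure): FS = [c' + γz cos²β tanφ'] / [γz sinβ cosβ].
γz = 17.4·2.3 = 40.02 kN/m²
Numerator = 20.9 + 40.02·cos²47.9°·tan28.4° = 20.9 + 40.02·0.4495·0.5407 = 30.626 kPa
Denominator = 40.02·sin47.9°·cos47.9° = 40.02·0.7420·0.6704 = 19.908 kPa
FS = 30.626 / 19.908 = 1.538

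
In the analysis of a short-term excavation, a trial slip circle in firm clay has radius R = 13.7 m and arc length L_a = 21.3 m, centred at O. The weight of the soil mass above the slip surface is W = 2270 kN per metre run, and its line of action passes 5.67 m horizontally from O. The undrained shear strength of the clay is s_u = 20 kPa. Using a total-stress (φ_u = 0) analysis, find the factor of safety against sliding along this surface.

Taking moments about the centre O, the resisting moment is provided by the undrained shear strength acting along the arc:
M_R = s_u·L_a·R = 20·21.30·13.7 = 5836.2 kN·m/m
M_D = W·d = 2270·5.67 = 12870.9 kN·m/m
FS = M_R / M_D = 5836.2 / 12870.9 = 0.453

FS = 0.45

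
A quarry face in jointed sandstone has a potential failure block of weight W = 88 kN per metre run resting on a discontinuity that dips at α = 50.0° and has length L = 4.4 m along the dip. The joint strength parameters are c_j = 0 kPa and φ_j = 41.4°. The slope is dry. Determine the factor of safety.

Resolving the block weight along and normal to the plane and applying the Mohr–Coulomb strength on the joint:
N' = W cosα = 88·cos50.0° = 56.6 kN/m
Driving force T = W sinα = 88·sin50.0° = 67.4 kN/m
Resisting force R = c_j·L + N'·tanφ_j = 0·4.4 + 56.6·tan41.4° = 0.0 + 49.9 = 49.9 kN/m
FS = R / T = 49.9 / 67.4 = 0.740

FS = 0.74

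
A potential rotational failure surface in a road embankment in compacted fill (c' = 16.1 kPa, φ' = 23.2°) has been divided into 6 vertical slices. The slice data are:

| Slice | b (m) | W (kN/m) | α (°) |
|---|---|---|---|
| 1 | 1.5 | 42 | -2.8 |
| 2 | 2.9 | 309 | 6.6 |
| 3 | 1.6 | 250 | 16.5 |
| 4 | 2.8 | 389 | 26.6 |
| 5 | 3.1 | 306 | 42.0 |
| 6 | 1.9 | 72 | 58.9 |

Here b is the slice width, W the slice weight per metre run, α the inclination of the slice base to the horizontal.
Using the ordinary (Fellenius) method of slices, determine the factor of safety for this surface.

Ordinary method of slices: FS = Σ[c'·Δl_i + (W_i cosα_i)·tanφ'] / Σ W_i sinα_i, with Δl_i = b_i / cosα_i.
Slice 1: Δl = 1.5/cos(-2.8°) = 1.502 m; N'_1 = 42·cos(-2.8°) = 41.9; c'Δl = 24.18; W sinα = -2.1
Slice 2: Δl = 2.9/cos6.6° = 2.919 m; N'_2 = 309·cos6.6° = 307.0; c'Δl = 47.00; W sinα = 35.5
Slice 3: Δl = 1.6/cos16.5° = 1.669 m; N'_3 = 250·cos16.5° = 239.7; c'Δl = 26.87; W sinα = 71.0
Slice 4: Δl = 2.8/cos26.6° = 3.131 m; N'_4 = 389·cos26.6° = 347.8; c'Δl = 50.42; W sinα = 174.2
Slice 5: Δl = 3.1/cos42.0° = 4.171 m; N'_5 = 306·cos42.0° = 227.4; c'Δl = 67.16; W sinα = 204.8
Slice 6: Δl = 1.9/cos58.9° = 3.678 m; N'_6 = 72·cos58.9° = 37.2; c'Δl = 59.22; W sinα = 61.7
Σc'Δl = 274.8 kN/m; ΣN' = 1201.0 kN/m; ΣW sinα = 545.1 kN/m
Resisting = 274.8 + 1201.0·tan23.2° = 274.8 + 514.8 = 789.6 kN/m
FS = 789.6 / 545.1 = 1.449

FS = 1.45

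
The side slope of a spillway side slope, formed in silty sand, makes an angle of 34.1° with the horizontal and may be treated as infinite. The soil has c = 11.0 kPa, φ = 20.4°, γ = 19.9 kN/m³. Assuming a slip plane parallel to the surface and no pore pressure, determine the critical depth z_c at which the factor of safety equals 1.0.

z_c = 2.64 m

Setting FS = 1.00 in FS = [c + γz cos²β tanφ] / [γz sinβ cosβ] and solving for z:
z = c / [γ cosβ (FS·sinβ − cosβ·tanφ)]
  = 11.0 / [19.9·cos34.1°·(1.00·sin34.1° − cos34.1°·tan20.4°)]
  = 11.0 / [19.9·0.8281·(1.00·0.5606 − 0.8281·0.3719)]
  = 11.0 / 4.1639 = 2.642 m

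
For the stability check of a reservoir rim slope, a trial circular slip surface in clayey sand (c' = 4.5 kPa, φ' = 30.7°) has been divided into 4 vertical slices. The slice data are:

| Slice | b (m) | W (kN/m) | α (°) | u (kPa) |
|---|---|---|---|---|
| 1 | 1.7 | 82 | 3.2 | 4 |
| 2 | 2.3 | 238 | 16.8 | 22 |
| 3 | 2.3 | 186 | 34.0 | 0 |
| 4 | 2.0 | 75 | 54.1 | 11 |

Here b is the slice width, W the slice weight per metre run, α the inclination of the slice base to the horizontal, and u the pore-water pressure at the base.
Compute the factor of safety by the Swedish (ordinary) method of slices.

Ordinary method of slices: FS = Σ[c'·Δl_i + (W_i cosα_i − u_i·Δl_i)·tanφ'] / Σ W_i sinα_i, with Δl_i = b_i / cosα_i.
Slice 1: Δl = 1.7/cos3.2° = 1.703 m; N'_1 = 82·cos3.2° − 4·1.703 = 75.1; c'Δl = 7.66; W sinα = 4.6
Slice 2: Δl = 2.3/cos16.8° = 2.403 m; N'_2 = 238·cos16.8° − 22·2.403 = 175.0; c'Δl = 10.81; W sinα = 68.8
Slice 3: Δl = 2.3/cos34.0° = 2.774 m; N'_3 = 186·cos34.0° − 0·2.774 = 154.2; c'Δl = 12.48; W sinα = 104.0
Slice 4: Δl = 2.0/cos54.1° = 3.411 m; N'_4 = 75·cos54.1° − 11·3.411 = 6.5; c'Δl = 15.35; W sinα = 60.8
Σc'Δl = 46.3 kN/m; ΣN' = 410.7 kN/m; ΣW sinα = 238.1 kN/m
Resisting = 46.3 + 410.7·tan30.7° = 46.3 + 243.9 = 290.2 kN/m
FS = 290.2 / 238.1 = 1.219

FS = 1.22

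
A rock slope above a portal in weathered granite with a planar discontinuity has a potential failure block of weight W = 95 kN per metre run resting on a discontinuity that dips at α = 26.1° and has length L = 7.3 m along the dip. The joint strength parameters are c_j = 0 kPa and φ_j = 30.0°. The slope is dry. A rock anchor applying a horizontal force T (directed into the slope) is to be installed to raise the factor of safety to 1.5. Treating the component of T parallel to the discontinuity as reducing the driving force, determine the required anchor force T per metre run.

T = 8 kN/m

Resolving forces along and normal to the sliding plane, with the horizontal anchor force T adding T·sinα to the effective normal force and T·cosα acting up the plane against the driving force:
FS = [c_jL + (W cosα + T sinα) tanφ_j] / [W sinα − T cosα]
Without the anchor: N' = 85.3 kN/m, driving T_d = 41.8 kN/m, resisting R = 0·7.3 + 85.3·tan30.0° = 49.3 kN/m, FS = 1.18.
Setting FS = 1.5 and solving for T:
1.5·(41.8 − T cos26.1°) = 49.3 + T sin26.1°·tan30.0°
T·(sin26.1°·tan30.0° + 1.5·cos26.1°) = 1.5·41.8 − 49.3
T·(0.4399·0.5774 + 1.5·0.8980) = 62.7 − 49.3 = 13.4
T·1.6010 = 13.4
T = 8.4 kN/m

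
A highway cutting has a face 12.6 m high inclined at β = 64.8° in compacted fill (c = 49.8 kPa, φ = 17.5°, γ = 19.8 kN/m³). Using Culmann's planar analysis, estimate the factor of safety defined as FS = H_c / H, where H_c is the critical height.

H_c = (4c/γ) · sinβ cosφ / [1 − cos(β − φ)]
    = (4·49.8/19.8) · sin64.8°·cos17.5° / [1 − cos47.3°]
    = 10.061 · 0.8629 / 0.3218 = 26.98 m
FS = H_c / H = 26.98 / 12.6 = 2.141

FS = 2.14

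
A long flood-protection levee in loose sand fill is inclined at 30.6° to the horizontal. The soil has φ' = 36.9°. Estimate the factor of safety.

FS = 1.27

For a dry cohesionless infinite slope the factor of safety is FS = tanφ' / tanβ.
FS = tan36.9° / tan30.6° = 0.7508 / 0.5914 = 1.270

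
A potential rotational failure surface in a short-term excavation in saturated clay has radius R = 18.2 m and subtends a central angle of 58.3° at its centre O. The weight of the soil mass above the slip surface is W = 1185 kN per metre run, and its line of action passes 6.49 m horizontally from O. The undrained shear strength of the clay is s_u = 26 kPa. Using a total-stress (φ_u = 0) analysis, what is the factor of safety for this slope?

FS = 1.14

Taking moments about the centre O, the resisting moment is provided by the undrained shear strength acting along the arc:
Arc length L_a = R·θ = 18.2·(58.3°·π/180) = 18.2·1.0175 = 18.52 m
M_R = s_u·L_a·R = 26·18.52·18.2 = 8763.2 kN·m/m
M_D = W·d = 1185·6.49 = 7690.7 kN·m/m
FS = M_R / M_D = 8763.2 / 7690.7 = 1.139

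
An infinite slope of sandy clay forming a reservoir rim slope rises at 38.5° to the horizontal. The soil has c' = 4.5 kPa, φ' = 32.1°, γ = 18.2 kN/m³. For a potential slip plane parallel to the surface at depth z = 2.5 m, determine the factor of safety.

FS = 0.99

For an infinite slope with a slip plane parallel to the surface (no pore pressure): FS = [c' + γz cos²β tanφ'] / [γz sinβ cosβ].
γz = 18.2·2.5 = 45.50 kN/m²
Numerator = 4.5 + 45.50·cos²38.5°·tan32.1° = 4.5 + 45.50·0.6125·0.6273 = 21.981 kPa
Denominator = 45.50·sin38.5°·cos38.5° = 45.50·0.6225·0.7826 = 22.167 kPa
FS = 21.981 / 22.167 = 0.992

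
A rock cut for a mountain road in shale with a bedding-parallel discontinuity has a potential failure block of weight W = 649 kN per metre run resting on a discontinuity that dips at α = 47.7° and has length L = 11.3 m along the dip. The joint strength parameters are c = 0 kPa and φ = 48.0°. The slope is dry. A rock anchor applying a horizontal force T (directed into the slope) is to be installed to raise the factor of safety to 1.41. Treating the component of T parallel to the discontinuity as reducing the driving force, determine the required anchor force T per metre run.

T = 108 kN/m

Resolving forces along and normal to the sliding plane, with the horizontal anchor force T adding T·sinα to the effective normal force and T·cosα acting up the plane against the driving force:
FS = [cL + (W cosα + T sinα) tanφ] / [W sinα − T cosα]
Without the anchor: N' = 436.8 kN/m, driving T_d = 480.0 kN/m, resisting R = 0·11.3 + 436.8·tan48.0° = 485.1 kN/m, FS = 1.01.
Setting FS = 1.41 and solving for T:
1.41·(480.0 − T cos47.7°) = 485.1 + T sin47.7°·tan48.0°
T·(sin47.7°·tan48.0° + 1.41·cos47.7°) = 1.41·480.0 − 485.1
T·(0.7396·1.1106 + 1.41·0.6730) = 676.8 − 485.1 = 191.7
T·1.7704 = 191.7
T = 108.3 kN/m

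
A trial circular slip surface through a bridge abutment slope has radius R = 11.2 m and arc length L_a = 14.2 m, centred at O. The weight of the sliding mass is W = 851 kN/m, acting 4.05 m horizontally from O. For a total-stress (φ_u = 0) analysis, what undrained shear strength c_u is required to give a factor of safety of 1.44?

FS = c_u·L_a·R / (W·d), so c_u = FS·W·d / (L_a·R).
c_u = 1.44·851·4.05 / (14.20·11.2) = 4963.0 / 159.04 = 31.21 kPa

c_u = 31.2 kPa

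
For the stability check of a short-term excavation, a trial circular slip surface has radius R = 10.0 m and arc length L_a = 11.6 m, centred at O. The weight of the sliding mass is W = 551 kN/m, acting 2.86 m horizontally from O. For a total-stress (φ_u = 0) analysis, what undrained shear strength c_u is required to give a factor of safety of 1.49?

FS = c_u·L_a·R / (W·d), so c_u = FS·W·d / (L_a·R).
c_u = 1.49·551·2.86 / (11.60·10.0) = 2348.0 / 116.00 = 20.24 kPa

c_u = 20.2 kPa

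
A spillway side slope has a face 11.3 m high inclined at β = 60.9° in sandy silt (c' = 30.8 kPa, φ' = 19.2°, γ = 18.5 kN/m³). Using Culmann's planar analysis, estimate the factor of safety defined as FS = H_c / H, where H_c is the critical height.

FS = 1.92

H_c = (4c'/γ) · sinβ cosφ' / [1 − cos(β − φ')]
    = (4·30.8/18.5) · sin60.9°·cos19.2° / [1 − cos41.7°]
    = 6.659 · 0.8252 / 0.2534 = 21.69 m
FS = H_c / H = 21.69 / 11.3 = 1.919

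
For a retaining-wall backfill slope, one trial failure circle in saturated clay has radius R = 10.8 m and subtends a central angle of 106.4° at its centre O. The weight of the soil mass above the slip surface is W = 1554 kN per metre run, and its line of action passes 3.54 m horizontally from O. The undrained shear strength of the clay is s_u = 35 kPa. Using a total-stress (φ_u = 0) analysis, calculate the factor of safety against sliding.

FS = 1.38

Taking moments about the centre O, the resisting moment is provided by the undrained shear strength acting along the arc:
Arc length L_a = R·θ = 10.8·(106.4°·π/180) = 10.8·1.8570 = 20.06 m
M_R = s_u·L_a·R = 35·20.06·10.8 = 7581.1 kN·m/m
M_D = W·d = 1554·3.54 = 5501.2 kN·m/m
FS = M_R / M_D = 7581.1 / 5501.2 = 1.378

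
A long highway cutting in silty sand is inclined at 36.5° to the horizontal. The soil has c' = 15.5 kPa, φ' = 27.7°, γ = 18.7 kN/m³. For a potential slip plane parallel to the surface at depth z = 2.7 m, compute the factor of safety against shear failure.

For an infinite slope with a slip plane parallel to the surface (no pore pressure): FS = [c' + γz cos²β tanφ'] / [γz sinβ cosβ].
γz = 18.7·2.7 = 50.49 kN/m²
Numerator = 15.5 + 50.49·cos²36.5°·tan27.7° = 15.5 + 50.49·0.6462·0.5250 = 32.629 kPa
Denominator = 50.49·sin36.5°·cos36.5° = 50.49·0.5948·0.8039 = 24.142 kPa
FS = 32.629 / 24.142 = 1.352

FS = 1.35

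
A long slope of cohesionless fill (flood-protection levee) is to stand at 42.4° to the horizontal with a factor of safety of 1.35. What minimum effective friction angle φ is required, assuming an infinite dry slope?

φ = 51.0°

FS = tanφ/tanβ ⇒ tanφ = FS · tanβ = 1.35 · tan42.4° = 1.2327
φ = arctan(1.2327) = 50.95°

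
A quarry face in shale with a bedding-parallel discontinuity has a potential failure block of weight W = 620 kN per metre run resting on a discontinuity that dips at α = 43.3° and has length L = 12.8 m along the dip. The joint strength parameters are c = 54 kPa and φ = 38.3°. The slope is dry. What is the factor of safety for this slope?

Resolving the block weight along and normal to the plane and applying the Mohr–Coulomb strength on the joint:
N' = W cosα = 620·cos43.3° = 451.2 kN/m
Driving force T = W sinα = 620·sin43.3° = 425.2 kN/m
Resisting force R = c·L + N'·tanφ = 54·12.8 + 451.2·tan38.3° = 691.2 + 356.4 = 1047.6 kN/m
FS = R / T = 1047.6 / 425.2 = 2.464

FS = 2.46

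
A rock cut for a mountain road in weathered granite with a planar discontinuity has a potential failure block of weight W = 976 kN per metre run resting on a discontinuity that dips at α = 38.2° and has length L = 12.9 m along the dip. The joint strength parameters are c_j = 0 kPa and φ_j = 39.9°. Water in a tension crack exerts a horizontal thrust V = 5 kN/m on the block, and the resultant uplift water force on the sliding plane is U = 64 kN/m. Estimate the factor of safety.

Resolving the block weight along and normal to the plane and applying the Mohr–Coulomb strength on the joint:
N' = W cosα − U − V sinα = 976·cos38.2° − 64 − 5·sin38.2° = 699.9 kN/m
Driving force T = W sinα + V cosα = 976·sin38.2° + 5·cos38.2° = 607.5 kN/m
Resisting force R = c_j·L + N'·tanφ_j = 0·12.9 + 699.9·tan39.9° = 0.0 + 585.2 = 585.2 kN/m
FS = R / T = 585.2 / 607.5 = 0.963

FS = 0.96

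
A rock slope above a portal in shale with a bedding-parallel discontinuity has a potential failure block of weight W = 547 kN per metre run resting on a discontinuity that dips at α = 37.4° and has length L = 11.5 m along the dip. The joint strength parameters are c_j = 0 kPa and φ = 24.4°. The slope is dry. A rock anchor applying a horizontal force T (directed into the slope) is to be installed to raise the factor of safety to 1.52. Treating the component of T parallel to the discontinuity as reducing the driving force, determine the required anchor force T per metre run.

Resolving forces along and normal to the sliding plane, with the horizontal anchor force T adding T·sinα to the effective normal force and T·cosα acting up the plane against the driving force:
FS = [c_jL + (W cosα + T sinα) tanφ] / [W sinα − T cosα]
Without the anchor: N' = 434.5 kN/m, driving T_d = 332.2 kN/m, resisting R = 0·11.5 + 434.5·tan24.4° = 197.1 kN/m, FS = 0.59.
Setting FS = 1.52 and solving for T:
1.52·(332.2 − T cos37.4°) = 197.1 + T sin37.4°·tan24.4°
T·(sin37.4°·tan24.4° + 1.52·cos37.4°) = 1.52·332.2 − 197.1
T·(0.6074·0.4536 + 1.52·0.7944) = 505.0 − 197.1 = 307.9
T·1.4830 = 307.9
T = 207.6 kN/m

T = 208 kN/m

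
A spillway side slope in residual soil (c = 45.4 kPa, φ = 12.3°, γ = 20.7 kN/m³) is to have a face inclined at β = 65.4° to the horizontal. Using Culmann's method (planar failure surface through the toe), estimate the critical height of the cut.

Culmann's analysis gives the critical failure plane at α_cr = (β + φ)/2 = (65.4 + 12.3)/2 = 38.9°, and the critical height
H_c = (4c/γ) · sinβ cosφ / [1 − cos(β − φ)]
    = (4·45.4/20.7) · sin65.4°·cos12.3° / [1 − cos(53.1°)]
    = 8.773 · 0.9092·0.9770 / [1 − 0.6004]
    = 8.773 · 0.8884 / 0.3996
    = 19.50 m

H_c = 19.50 m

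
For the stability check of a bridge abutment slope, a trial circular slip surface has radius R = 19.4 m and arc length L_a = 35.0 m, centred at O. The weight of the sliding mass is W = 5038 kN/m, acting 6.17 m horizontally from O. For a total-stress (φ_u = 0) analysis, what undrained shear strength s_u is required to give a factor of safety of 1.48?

s_u = 67.8 kPa

FS = s_u·L_a·R / (W·d), so s_u = FS·W·d / (L_a·R).
s_u = 1.48·5038·6.17 / (35.00·19.4) = 46005.0 / 679.00 = 67.75 kPa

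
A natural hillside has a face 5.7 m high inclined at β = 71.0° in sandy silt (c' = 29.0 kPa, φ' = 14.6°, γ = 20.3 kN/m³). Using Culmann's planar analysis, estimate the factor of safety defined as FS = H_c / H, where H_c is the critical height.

H_c = (4c'/γ) · sinβ cosφ' / [1 − cos(β − φ')]
    = (4·29.0/20.3) · sin71.0°·cos14.6° / [1 − cos56.4°]
    = 5.714 · 0.9150 / 0.4466 = 11.71 m
FS = H_c / H = 11.71 / 5.7 = 2.054

FS = 2.05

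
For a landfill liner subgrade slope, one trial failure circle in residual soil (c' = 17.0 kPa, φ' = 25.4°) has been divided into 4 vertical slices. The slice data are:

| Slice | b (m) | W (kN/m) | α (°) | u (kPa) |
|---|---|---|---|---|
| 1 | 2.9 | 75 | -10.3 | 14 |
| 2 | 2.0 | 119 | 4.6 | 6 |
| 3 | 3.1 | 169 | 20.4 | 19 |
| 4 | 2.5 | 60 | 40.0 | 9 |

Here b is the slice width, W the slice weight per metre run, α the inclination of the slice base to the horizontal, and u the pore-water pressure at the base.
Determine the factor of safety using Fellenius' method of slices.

Ordinary method of slices: FS = Σ[c'·Δl_i + (W_i cosα_i − u_i·Δl_i)·tanφ'] / Σ W_i sinα_i, with Δl_i = b_i / cosα_i.
Slice 1: Δl = 2.9/cos(-10.3°) = 2.947 m; N'_1 = 75·cos(-10.3°) − 14·2.947 = 32.5; c'Δl = 50.11; W sinα = -13.4
Slice 2: Δl = 2.0/cos4.6° = 2.006 m; N'_2 = 119·cos4.6° − 6·2.006 = 106.6; c'Δl = 34.11; W sinα = 9.5
Slice 3: Δl = 3.1/cos20.4° = 3.307 m; N'_3 = 169·cos20.4° − 19·3.307 = 95.6; c'Δl = 56.23; W sinα = 58.9
Slice 4: Δl = 2.5/cos40.0° = 3.264 m; N'_4 = 60·cos40.0° − 9·3.264 = 16.6; c'Δl = 55.48; W sinα = 38.6
Σc'Δl = 195.9 kN/m; ΣN' = 251.3 kN/m; ΣW sinα = 93.6 kN/m
Resisting = 195.9 + 251.3·tan25.4° = 195.9 + 119.3 = 315.2 kN/m
FS = 315.2 / 93.6 = 3.367

FS = 3.37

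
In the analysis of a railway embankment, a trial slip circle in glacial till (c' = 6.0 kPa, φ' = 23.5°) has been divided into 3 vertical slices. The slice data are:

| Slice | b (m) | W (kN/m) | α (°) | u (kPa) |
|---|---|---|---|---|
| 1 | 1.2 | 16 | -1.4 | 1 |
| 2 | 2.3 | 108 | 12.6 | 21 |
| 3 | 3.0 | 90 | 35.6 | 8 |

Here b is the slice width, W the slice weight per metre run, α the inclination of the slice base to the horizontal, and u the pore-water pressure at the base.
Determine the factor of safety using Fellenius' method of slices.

Ordinary method of slices: FS = Σ[c'·Δl_i + (W_i cosα_i − u_i·Δl_i)·tanφ'] / Σ W_i sinα_i, with Δl_i = b_i / cosα_i.
Slice 1: Δl = 1.2/cos(-1.4°) = 1.200 m; N'_1 = 16·cos(-1.4°) − 1·1.200 = 14.8; c'Δl = 7.20; W sinα = -0.4
Slice 2: Δl = 2.3/cos12.6° = 2.357 m; N'_2 = 108·cos12.6° − 21·2.357 = 55.9; c'Δl = 14.14; W sinα = 23.6
Slice 3: Δl = 3.0/cos35.6° = 3.690 m; N'_3 = 90·cos35.6° − 8·3.690 = 43.7; c'Δl = 22.14; W sinα = 52.4
Σc'Δl = 43.5 kN/m; ΣN' = 114.4 kN/m; ΣW sinα = 75.6 kN/m
Resisting = 43.5 + 114.4·tan23.5° = 43.5 + 49.7 = 93.2 kN/m
FS = 93.2 / 75.6 = 1.234

FS = 1.23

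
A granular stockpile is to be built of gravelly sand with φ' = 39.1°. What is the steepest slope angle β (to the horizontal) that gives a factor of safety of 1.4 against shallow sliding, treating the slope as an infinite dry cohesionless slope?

β = 30.1°

For an infinite dry cohesionless slope FS = tanφ'/tanβ, so tanβ = tanφ' / FS.
tanβ = tan39.1° / 1.4 = 0.8127 / 1.4 = 0.5805
β = arctan(0.5805) = 30.13°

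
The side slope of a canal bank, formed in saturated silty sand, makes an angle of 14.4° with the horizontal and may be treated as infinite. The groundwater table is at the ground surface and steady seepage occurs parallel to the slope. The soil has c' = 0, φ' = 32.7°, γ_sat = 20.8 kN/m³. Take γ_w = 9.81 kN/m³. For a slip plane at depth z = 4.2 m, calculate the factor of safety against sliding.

With seepage parallel to the slope and the water table at the surface, the effective normal stress on the slip plane uses the buoyant unit weight γ' = γ_sat − γ_w while the driving shear stress uses γ_sat:
FS = [c' + γ' z cos²β tanφ'] / [γ_sat z sinβ cosβ]
(For c' = 0 this reduces to FS = (γ'/γ_sat)·tanφ'/tanβ.)
γ' = 20.8 − 9.81 = 10.99 kN/m³
Numerator = 0.0 + 10.99·4.2·cos²14.4°·tan32.7° = 0.0 + 10.99·4.2·0.9382·0.6420 = 27.800 kPa
Denominator = 20.8·4.2·sin14.4°·cos14.4° = 20.8·4.2·0.2487·0.9686 = 21.043 kPa
FS = 27.800 / 21.043 = 1.321

FS = 1.32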